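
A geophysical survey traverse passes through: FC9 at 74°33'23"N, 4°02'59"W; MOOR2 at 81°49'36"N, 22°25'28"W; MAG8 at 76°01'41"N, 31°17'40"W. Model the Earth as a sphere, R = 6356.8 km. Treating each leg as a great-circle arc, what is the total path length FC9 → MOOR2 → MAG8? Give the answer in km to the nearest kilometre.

1567 km

FC9: φ = +74.55639°, λ = -4.04972°
MOOR2: φ = +81.82667°, λ = -22.42444°
MAG8: φ = +76.02806°, λ = -31.29444°
FC9→MOOR2: c = 0.141326 rad, d = 898.38 km
MOOR2→MAG8: c = 0.105190 rad, d = 668.67 km
Total = 898.38 + 668.67 = 1567.05 km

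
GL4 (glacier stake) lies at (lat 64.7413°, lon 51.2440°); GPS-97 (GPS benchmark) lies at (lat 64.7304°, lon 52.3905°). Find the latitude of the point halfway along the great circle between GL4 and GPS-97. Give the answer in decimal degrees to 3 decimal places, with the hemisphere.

64.737°N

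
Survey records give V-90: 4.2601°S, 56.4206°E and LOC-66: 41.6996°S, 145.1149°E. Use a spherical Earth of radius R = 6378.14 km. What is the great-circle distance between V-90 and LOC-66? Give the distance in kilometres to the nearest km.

9595 km

Δφ = -37.4395°,  Δλ = 88.6943°
a = sin²(Δφ/2) + cos φ₁ cos φ₂ sin²(Δλ/2) = 0.466809
c = 2·arcsin(√a) = 1.504365 rad = 86.1938°
d = R·c = 6378.14 × 1.504365 = 9595.1 km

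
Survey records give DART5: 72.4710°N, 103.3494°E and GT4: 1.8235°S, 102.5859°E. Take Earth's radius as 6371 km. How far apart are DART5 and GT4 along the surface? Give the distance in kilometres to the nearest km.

Δφ = -74.2945°,  Δλ = -0.7635°
a = sin²(Δφ/2) + cos φ₁ cos φ₂ sin²(Δλ/2) = 0.364667
c = 2·arcsin(√a) = 1.296711 rad = 74.2961°
d = R·c = 6371 × 1.296711 = 8261.3 km

8261 km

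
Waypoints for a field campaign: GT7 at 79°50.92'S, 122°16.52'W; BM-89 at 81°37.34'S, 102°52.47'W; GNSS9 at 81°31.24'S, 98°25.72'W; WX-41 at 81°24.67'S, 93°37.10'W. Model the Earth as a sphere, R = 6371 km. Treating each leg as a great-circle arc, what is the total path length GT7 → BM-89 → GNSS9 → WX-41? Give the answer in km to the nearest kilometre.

550 km

GT7: φ = -79.84867°, λ = -122.27533°
BM-89: φ = -81.62233°, λ = -102.87450°
GNSS9: φ = -81.52067°, λ = -98.42867°
WX-41: φ = -81.41117°, λ = -93.61833°
GT7→BM-89: c = 0.062255 rad, d = 396.63 km
BM-89→GNSS9: c = 0.011508 rad, d = 73.32 km
GNSS9→WX-41: c = 0.012601 rad, d = 80.28 km
Total = 396.63 + 73.32 + 80.28 = 550.22 km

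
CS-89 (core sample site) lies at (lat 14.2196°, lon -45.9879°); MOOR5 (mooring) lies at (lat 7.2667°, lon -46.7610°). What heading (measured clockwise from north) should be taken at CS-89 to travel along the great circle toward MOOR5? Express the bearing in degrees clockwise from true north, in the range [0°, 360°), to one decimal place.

186.3°

Δλ = -0.7731°
y = sin Δλ · cos φ₂ = -0.013384
x = cos φ₁ sin φ₂ − sin φ₁ cos φ₂ cos Δλ = -0.121031
θ = atan2(y, x) = -173.6895° → 186.3105° (mod 360°)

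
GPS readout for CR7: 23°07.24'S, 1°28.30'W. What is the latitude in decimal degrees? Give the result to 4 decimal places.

23° + 7.24′/60 = 23 + 0.12067 = 23.1207°

23.1207°S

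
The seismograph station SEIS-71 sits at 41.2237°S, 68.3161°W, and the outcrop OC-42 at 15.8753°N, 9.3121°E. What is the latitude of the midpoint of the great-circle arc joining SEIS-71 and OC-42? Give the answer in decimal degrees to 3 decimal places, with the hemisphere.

Bx = cos φ₂ cos Δλ = 0.206083,  By = cos φ₂ sin Δλ = 0.939523
φₘ = atan2(sin φ₁ + sin φ₂, √((cos φ₁ + Bx)² + By²)) = -16.02567°
λₘ = λ₁ + atan2(By, cos φ₁ + Bx) = -23.88073°

16.026°S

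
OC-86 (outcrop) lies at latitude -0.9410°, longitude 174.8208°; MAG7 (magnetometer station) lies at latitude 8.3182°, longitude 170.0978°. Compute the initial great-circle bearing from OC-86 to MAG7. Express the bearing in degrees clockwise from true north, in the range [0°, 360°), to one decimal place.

333.1°

Δλ = -4.7230°
y = sin Δλ · cos φ₂ = -0.081472
x = cos φ₁ sin φ₂ − sin φ₁ cos φ₂ cos Δλ = 0.160846
θ = atan2(y, x) = -26.8633° → 333.1367° (mod 360°)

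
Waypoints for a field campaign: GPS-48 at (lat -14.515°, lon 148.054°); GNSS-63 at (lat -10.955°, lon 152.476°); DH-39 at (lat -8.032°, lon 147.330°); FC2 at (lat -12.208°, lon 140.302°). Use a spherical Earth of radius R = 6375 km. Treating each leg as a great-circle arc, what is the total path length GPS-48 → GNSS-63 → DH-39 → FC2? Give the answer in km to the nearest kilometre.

GPS-48→GNSS-63: c = 0.097598 rad, d = 622.19 km
GNSS-63→DH-39: c = 0.102215 rad, d = 651.62 km
DH-39→FC2: c = 0.141018 rad, d = 898.99 km
Total = 622.19 + 651.62 + 898.99 = 2172.80 km

2173 km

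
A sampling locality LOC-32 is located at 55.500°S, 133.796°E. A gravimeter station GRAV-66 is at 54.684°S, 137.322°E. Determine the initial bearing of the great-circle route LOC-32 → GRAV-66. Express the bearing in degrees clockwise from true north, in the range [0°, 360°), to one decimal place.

Δλ = 3.5260°
y = sin Δλ · cos φ₂ = 0.035553
x = cos φ₁ sin φ₂ − sin φ₁ cos φ₂ cos Δλ = 0.013340
θ = atan2(y, x) = 69.4339° → 69.4339° (mod 360°)

69.4°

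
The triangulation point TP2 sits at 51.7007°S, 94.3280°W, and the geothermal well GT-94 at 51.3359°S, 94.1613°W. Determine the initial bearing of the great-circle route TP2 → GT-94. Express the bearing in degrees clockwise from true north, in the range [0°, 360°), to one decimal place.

15.9°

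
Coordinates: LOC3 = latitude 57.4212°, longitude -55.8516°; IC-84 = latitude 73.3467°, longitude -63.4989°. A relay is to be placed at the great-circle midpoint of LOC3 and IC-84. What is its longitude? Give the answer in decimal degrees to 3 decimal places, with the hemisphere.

58.506°W

Bx = cos φ₂ cos Δλ = 0.284031,  By = cos φ₂ sin Δλ = -0.038136
φₘ = atan2(sin φ₁ + sin φ₂, √((cos φ₁ + Bx)² + By²)) = 65.42776°
λₘ = λ₁ + atan2(By, cos φ₁ + Bx) = -58.50634°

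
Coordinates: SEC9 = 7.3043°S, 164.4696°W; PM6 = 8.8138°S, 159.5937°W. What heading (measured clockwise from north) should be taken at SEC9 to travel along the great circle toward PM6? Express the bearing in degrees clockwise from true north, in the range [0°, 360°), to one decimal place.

107.7°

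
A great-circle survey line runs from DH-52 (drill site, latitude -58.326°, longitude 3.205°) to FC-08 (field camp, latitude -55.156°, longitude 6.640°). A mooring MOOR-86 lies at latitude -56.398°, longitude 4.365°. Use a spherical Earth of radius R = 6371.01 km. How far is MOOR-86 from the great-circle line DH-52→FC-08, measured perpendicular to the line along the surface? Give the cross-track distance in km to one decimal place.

δ₁₃ = central angle DH-52→MOOR-86 = 0.035376 rad  (haversine)
θ₁₃ = bearing DH-52→MOOR-86 = 18.468°,  θ₁₂ = bearing DH-52→FC-08 = 32.169°
dₓₜ = R·arcsin(sin δ₁₃ · sin(θ₁₃ − θ₁₂)) = 6371.01·arcsin(0.03537·sin(-13.702°)) = -53.374 km
|dₓₜ| = 53.374 km

53.4 km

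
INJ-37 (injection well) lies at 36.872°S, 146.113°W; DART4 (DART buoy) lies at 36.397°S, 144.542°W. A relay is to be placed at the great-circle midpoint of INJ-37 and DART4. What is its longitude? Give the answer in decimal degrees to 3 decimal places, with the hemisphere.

145.325°W

Bx = cos φ₂ cos Δλ = 0.804622,  By = cos φ₂ sin Δλ = 0.022068
φₘ = atan2(sin φ₁ + sin φ₂, √((cos φ₁ + Bx)² + By²)) = -36.63708°
λₘ = λ₁ + atan2(By, cos φ₁ + Bx) = -145.32508°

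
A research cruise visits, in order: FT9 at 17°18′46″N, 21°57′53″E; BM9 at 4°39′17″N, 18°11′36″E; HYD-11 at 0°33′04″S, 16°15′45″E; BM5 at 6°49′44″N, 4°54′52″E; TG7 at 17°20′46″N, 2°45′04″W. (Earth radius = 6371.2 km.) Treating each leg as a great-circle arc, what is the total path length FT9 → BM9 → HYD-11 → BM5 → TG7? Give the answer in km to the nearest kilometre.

5022 km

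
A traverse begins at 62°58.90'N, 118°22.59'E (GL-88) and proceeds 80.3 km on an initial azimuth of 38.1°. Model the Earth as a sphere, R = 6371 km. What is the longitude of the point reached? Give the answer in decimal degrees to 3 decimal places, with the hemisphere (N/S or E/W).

GL-88: φ = +62.98167°, λ = +118.37650°
δ = d/R = 80.3/6371 = 0.012604 rad
φ₂ = arcsin(sin φ₁ cos δ + cos φ₁ sin δ cos θ)
   = arcsin(0.89086·0.99992 + 0.45428·0.01260·0.78694) = 63.54648°
λ₂ = λ₁ + atan2(sin θ sin δ cos φ₁, cos δ − sin φ₁ sin φ₂) = 119.37680°

119.377°E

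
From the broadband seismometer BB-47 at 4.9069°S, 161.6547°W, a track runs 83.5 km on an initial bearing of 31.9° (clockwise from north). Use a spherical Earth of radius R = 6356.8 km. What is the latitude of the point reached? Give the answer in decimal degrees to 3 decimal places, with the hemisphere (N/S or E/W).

4.268°S

δ = d/R = 83.5/6356.8 = 0.013136 rad
φ₂ = arcsin(sin φ₁ cos δ + cos φ₁ sin δ cos θ)
   = arcsin(-0.08554·0.99991 + 0.99634·0.01314·0.84897) = -4.26784°
λ₂ = λ₁ + atan2(sin θ sin δ cos φ₁, cos δ − sin φ₁ sin φ₂) = -161.25589°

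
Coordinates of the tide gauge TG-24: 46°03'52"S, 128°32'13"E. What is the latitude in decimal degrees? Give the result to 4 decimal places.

46.0644°S

46° + 3′/60 + 52″/3600 = 46 + 0.05000 + 0.01444 = 46.0644°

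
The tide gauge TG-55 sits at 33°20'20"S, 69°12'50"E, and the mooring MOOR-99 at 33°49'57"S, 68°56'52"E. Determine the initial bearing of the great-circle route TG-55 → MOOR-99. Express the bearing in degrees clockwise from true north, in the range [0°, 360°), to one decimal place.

TG-55: φ = -33.33889°, λ = +69.21389°
MOOR-99: φ = -33.83250°, λ = +68.94778°
Δλ = -0.2661°
y = sin Δλ · cos φ₂ = -0.003858
x = cos φ₁ sin φ₂ − sin φ₁ cos φ₂ cos Δλ = -0.008620
θ = atan2(y, x) = -155.8881° → 204.1119° (mod 360°)

204.1°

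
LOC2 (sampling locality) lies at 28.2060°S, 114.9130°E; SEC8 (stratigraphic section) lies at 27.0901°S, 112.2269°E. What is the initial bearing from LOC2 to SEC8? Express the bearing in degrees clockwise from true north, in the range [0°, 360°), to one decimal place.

Δλ = -2.6861°
y = sin Δλ · cos φ₂ = -0.041723
x = cos φ₁ sin φ₂ − sin φ₁ cos φ₂ cos Δλ = 0.019013
θ = atan2(y, x) = -65.5018° → 294.4982° (mod 360°)

294.5°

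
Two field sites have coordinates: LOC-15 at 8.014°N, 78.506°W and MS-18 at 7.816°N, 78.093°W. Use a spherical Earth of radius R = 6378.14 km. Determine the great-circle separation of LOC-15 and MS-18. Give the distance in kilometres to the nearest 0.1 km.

Δφ = -0.1980°,  Δλ = 0.4130°
a = sin²(Δφ/2) + cos φ₁ cos φ₂ sin²(Δλ/2) = 0.000016
c = 2·arcsin(√a) = 0.007932 rad = 0.4545°
d = R·c = 6378.14 × 0.007932 = 50.6 km

50.6 km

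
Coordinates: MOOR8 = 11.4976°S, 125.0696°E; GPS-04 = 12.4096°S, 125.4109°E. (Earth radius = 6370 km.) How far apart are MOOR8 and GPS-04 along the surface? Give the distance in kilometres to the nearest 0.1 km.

Δφ = -0.9120°,  Δλ = 0.3413°
a = sin²(Δφ/2) + cos φ₁ cos φ₂ sin²(Δλ/2) = 0.000072
c = 2·arcsin(√a) = 0.016951 rad = 0.9712°
d = R·c = 6370 × 0.016951 = 108.0 km

108.0 km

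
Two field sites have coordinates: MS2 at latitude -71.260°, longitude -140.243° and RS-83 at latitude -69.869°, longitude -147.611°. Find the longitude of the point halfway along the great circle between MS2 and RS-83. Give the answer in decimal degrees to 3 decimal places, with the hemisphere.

Bx = cos φ₂ cos Δλ = 0.341326,  By = cos φ₂ sin Δλ = -0.044137
φₘ = atan2(sin φ₁ + sin φ₂, √((cos φ₁ + Bx)² + By²)) = -70.60162°
λₘ = λ₁ + atan2(By, cos φ₁ + Bx) = -144.05392°

144.054°W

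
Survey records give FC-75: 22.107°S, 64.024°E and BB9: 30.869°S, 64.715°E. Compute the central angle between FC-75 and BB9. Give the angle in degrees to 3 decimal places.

Δφ = -8.7620°,  Δλ = 0.6910°
a = sin²(Δφ/2) + cos φ₁ cos φ₂ sin²(Δλ/2) = 0.005864
c = 2·arcsin(√a) = 0.153305 rad = 8.7837°

8.784°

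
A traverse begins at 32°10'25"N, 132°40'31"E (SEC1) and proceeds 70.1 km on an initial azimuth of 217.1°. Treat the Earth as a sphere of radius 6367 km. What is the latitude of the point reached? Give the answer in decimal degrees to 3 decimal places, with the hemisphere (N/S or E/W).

SEC1: φ = +32.17361°, λ = +132.67528°
δ = d/R = 70.1/6367 = 0.011010 rad
φ₂ = arcsin(sin φ₁ cos δ + cos φ₁ sin δ cos θ)
   = arcsin(0.53249·0.99994 + 0.84644·0.01101·-0.79758) = 31.66969°
λ₂ = λ₁ + atan2(sin θ sin δ cos φ₁, cos δ − sin φ₁ sin φ₂) = 132.22819°

31.670°N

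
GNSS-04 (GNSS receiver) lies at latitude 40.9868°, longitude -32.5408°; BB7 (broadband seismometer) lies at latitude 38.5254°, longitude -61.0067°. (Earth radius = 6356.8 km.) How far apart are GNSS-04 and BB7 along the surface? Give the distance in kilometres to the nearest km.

2432 km

Δφ = -2.4614°,  Δλ = -28.4659°
a = sin²(Δφ/2) + cos φ₁ cos φ₂ sin²(Δλ/2) = 0.036160
c = 2·arcsin(√a) = 0.382645 rad = 21.9240°
d = R·c = 6356.8 × 0.382645 = 2432.4 km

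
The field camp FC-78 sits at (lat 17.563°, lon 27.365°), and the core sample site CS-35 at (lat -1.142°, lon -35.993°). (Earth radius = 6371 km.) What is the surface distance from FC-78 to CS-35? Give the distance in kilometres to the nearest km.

7236 km

Δφ = -18.7050°,  Δλ = -63.3580°
a = sin²(Δφ/2) + cos φ₁ cos φ₂ sin²(Δλ/2) = 0.289294
c = 2·arcsin(√a) = 1.135794 rad = 65.0762°
d = R·c = 6371 × 1.135794 = 7236.1 km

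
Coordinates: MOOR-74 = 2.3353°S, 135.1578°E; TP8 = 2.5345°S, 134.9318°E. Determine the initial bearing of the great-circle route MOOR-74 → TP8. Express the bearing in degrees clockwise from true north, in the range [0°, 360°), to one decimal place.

228.6°

Δλ = -0.2260°
y = sin Δλ · cos φ₂ = -0.003941
x = cos φ₁ sin φ₂ − sin φ₁ cos φ₂ cos Δλ = -0.003477
θ = atan2(y, x) = -131.4239° → 228.5761° (mod 360°)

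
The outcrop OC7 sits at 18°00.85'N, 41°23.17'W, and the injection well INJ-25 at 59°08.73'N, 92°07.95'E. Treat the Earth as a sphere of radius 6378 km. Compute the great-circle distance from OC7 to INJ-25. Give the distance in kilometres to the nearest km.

10468 km

OC7: φ = +18.01417°, λ = -41.38617°
INJ-25: φ = +59.14550°, λ = +92.13250°
Δφ = 41.1313°,  Δλ = 133.5187°
a = sin²(Δφ/2) + cos φ₁ cos φ₂ sin²(Δλ/2) = 0.535177
c = 2·arcsin(√a) = 1.641209 rad = 94.0344°
d = R·c = 6378 × 1.641209 = 10467.6 km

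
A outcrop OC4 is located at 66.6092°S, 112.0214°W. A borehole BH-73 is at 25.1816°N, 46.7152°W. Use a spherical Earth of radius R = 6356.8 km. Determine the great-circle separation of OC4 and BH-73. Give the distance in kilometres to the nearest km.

11529 km

Δφ = 91.7908°,  Δλ = 65.3062°
a = sin²(Δφ/2) + cos φ₁ cos φ₂ sin²(Δλ/2) = 0.620215
c = 2·arcsin(√a) = 1.813604 rad = 103.9119°
d = R·c = 6356.8 × 1.813604 = 11528.7 km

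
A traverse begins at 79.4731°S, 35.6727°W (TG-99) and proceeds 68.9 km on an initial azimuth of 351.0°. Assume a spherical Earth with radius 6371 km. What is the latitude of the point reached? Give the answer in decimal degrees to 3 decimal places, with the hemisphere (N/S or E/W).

78.861°S

δ = d/R = 68.9/6371 = 0.010815 rad
φ₂ = arcsin(sin φ₁ cos δ + cos φ₁ sin δ cos θ)
   = arcsin(-0.98317·0.99994 + 0.18270·0.01081·0.98769) = -78.86068°
λ₂ = λ₁ + atan2(sin θ sin δ cos φ₁, cos δ − sin φ₁ sin φ₂) = -36.17443°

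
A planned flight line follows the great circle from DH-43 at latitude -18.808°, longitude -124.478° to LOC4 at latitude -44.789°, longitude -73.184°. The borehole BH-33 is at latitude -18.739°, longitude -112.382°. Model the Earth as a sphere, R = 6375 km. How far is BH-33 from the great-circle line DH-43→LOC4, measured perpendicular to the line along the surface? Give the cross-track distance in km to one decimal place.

845.9 km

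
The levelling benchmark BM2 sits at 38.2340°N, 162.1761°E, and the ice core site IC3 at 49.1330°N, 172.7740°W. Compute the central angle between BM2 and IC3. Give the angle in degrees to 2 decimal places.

Δφ = 10.8990°,  Δλ = 25.0499°
a = sin²(Δφ/2) + cos φ₁ cos φ₂ sin²(Δλ/2) = 0.033190
c = 2·arcsin(√a) = 0.366410 rad = 20.9937°

20.99°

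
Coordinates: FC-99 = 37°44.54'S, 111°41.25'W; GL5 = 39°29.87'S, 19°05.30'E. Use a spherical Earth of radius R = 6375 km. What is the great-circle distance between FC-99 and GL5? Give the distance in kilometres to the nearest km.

FC-99: φ = -37.74233°, λ = -111.68750°
GL5: φ = -39.49783°, λ = +19.08833°
Δφ = -1.7555°,  Δλ = 130.7758°
a = sin²(Δφ/2) + cos φ₁ cos φ₂ sin²(Δλ/2) = 0.504594
c = 2·arcsin(√a) = 1.579984 rad = 90.5264°
d = R·c = 6375 × 1.579984 = 10072.4 km

10072 km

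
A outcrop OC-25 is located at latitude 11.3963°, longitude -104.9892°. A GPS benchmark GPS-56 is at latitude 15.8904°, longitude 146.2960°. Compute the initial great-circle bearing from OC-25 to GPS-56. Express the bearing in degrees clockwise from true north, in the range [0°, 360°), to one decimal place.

Δλ = -108.7148°
y = sin Δλ · cos φ₂ = -0.910935
x = cos φ₁ sin φ₂ − sin φ₁ cos φ₂ cos Δλ = 0.329377
θ = atan2(y, x) = -70.1210° → 289.8790° (mod 360°)

289.9°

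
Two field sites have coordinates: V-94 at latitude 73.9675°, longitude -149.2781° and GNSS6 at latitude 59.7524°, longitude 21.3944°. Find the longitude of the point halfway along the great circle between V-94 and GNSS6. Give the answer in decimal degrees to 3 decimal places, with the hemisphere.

10.437°E

Bx = cos φ₂ cos Δλ = -0.497077,  By = cos φ₂ sin Δλ = 0.081645
φₘ = atan2(sin φ₁ + sin φ₂, √((cos φ₁ + Bx)² + By²)) = 82.64696°
λₘ = λ₁ + atan2(By, cos φ₁ + Bx) = 10.43717°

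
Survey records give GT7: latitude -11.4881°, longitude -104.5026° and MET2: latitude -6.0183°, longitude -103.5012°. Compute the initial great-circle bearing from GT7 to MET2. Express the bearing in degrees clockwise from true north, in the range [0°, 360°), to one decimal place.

Δλ = 1.0014°
y = sin Δλ · cos φ₂ = 0.017381
x = cos φ₁ sin φ₂ − sin φ₁ cos φ₂ cos Δλ = 0.095291
θ = atan2(y, x) = 10.3368° → 10.3368° (mod 360°)

10.3°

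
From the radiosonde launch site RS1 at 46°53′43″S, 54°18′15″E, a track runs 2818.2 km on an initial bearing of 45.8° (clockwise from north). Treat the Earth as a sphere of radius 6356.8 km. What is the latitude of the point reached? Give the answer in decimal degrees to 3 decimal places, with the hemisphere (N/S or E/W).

27.076°S

RS1: φ = -46.89528°, λ = +54.30417°
δ = d/R = 2818.2/6356.8 = 0.443336 rad
φ₂ = arcsin(sin φ₁ cos δ + cos φ₁ sin δ cos θ)
   = arcsin(-0.73011·0.90333 + 0.68333·0.42896·0.69717) = -27.07590°
λ₂ = λ₁ + atan2(sin θ sin δ cos φ₁, cos δ − sin φ₁ sin φ₂) = 74.50881°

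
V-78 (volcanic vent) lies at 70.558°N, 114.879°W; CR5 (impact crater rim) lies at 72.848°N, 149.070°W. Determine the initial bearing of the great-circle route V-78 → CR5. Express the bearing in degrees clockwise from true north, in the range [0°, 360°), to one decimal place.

298.0°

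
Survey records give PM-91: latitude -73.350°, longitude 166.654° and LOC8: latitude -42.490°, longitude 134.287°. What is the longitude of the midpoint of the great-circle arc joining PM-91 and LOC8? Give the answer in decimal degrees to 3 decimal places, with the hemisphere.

143.188°E

Bx = cos φ₂ cos Δλ = 0.622831,  By = cos φ₂ sin Δλ = -0.394757
φₘ = atan2(sin φ₁ + sin φ₂, √((cos φ₁ + Bx)² + By²)) = -58.74770°
λₘ = λ₁ + atan2(By, cos φ₁ + Bx) = 143.18800°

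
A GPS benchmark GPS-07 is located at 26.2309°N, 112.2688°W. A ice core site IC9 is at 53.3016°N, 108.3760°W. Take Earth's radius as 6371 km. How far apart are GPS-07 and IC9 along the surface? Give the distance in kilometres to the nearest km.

Δφ = 27.0707°,  Δλ = 3.8928°
a = sin²(Δφ/2) + cos φ₁ cos φ₂ sin²(Δλ/2) = 0.055396
c = 2·arcsin(√a) = 0.475183 rad = 27.2260°
d = R·c = 6371 × 0.475183 = 3027.4 km

3027 km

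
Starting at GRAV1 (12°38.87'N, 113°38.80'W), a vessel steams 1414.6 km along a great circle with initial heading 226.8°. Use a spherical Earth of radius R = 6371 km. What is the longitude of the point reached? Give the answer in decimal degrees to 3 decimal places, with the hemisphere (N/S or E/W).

122.905°W

GRAV1: φ = +12.64783°, λ = -113.64667°
δ = d/R = 1414.6/6371 = 0.222037 rad
φ₂ = arcsin(sin φ₁ cos δ + cos φ₁ sin δ cos θ)
   = arcsin(0.21896·0.97545 + 0.97573·0.22022·-0.68455) = 3.81250°
λ₂ = λ₁ + atan2(sin θ sin δ cos φ₁, cos δ − sin φ₁ sin φ₂) = -122.90509°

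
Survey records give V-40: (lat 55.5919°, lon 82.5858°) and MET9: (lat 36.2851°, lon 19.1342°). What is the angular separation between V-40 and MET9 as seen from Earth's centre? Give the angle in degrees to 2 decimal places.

46.22°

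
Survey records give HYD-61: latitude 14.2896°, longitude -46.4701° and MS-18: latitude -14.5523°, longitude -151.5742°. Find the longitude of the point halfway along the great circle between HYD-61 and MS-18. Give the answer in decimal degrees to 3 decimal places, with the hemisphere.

Bx = cos φ₂ cos Δλ = -0.252214,  By = cos φ₂ sin Δλ = -0.934481
φₘ = atan2(sin φ₁ + sin φ₂, √((cos φ₁ + Bx)² + By²)) = -0.21602°
λₘ = λ₁ + atan2(By, cos φ₁ + Bx) = -98.97805°

98.978°W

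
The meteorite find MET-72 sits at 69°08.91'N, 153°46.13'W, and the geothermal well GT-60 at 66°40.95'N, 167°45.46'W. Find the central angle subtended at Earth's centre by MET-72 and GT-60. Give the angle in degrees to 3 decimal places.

MET-72: φ = +69.14850°, λ = -153.76883°
GT-60: φ = +66.68250°, λ = -167.75767°
Δφ = -2.4660°,  Δλ = -13.9888°
a = sin²(Δφ/2) + cos φ₁ cos φ₂ sin²(Δλ/2) = 0.002552
c = 2·arcsin(√a) = 0.101083 rad = 5.7916°

5.792°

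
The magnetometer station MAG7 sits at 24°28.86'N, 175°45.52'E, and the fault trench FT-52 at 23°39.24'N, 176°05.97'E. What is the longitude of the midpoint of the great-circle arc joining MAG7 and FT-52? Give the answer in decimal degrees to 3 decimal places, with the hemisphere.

MAG7: φ = +24.48100°, λ = +175.75867°
FT-52: φ = +23.65400°, λ = +176.09950°
Bx = cos φ₂ cos Δλ = 0.915969,  By = cos φ₂ sin Δλ = 0.005449
φₘ = atan2(sin φ₁ + sin φ₂, √((cos φ₁ + Bx)² + By²)) = 24.06759°
λₘ = λ₁ + atan2(By, cos φ₁ + Bx) = 175.92963°

175.930°E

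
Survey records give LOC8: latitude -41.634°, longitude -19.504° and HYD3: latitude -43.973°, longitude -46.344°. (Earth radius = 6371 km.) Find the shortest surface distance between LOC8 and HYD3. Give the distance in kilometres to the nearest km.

2195 km

Δφ = -2.3390°,  Δλ = -26.8400°
a = sin²(Δφ/2) + cos φ₁ cos φ₂ sin²(Δλ/2) = 0.029389
c = 2·arcsin(√a) = 0.344569 rad = 19.7423°
d = R·c = 6371 × 0.344569 = 2195.2 km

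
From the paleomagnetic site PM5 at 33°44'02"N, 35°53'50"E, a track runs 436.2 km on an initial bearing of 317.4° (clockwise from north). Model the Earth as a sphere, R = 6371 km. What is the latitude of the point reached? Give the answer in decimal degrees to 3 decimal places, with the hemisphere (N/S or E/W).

36.578°N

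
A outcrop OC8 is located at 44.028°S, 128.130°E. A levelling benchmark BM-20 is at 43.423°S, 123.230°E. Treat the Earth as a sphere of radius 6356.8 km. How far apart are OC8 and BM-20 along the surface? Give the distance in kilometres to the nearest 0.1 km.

Δφ = 0.6050°,  Δλ = -4.9000°
a = sin²(Δφ/2) + cos φ₁ cos φ₂ sin²(Δλ/2) = 0.000982
c = 2·arcsin(√a) = 0.062688 rad = 3.5918°
d = R·c = 6356.8 × 0.062688 = 398.5 km

398.5 km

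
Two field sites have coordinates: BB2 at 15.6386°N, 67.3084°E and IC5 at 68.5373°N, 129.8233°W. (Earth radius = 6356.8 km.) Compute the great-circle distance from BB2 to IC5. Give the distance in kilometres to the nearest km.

Δφ = 52.8987°,  Δλ = 162.8683°
a = sin²(Δφ/2) + cos φ₁ cos φ₂ sin²(Δλ/2) = 0.542921
c = 2·arcsin(√a) = 1.656743 rad = 94.9244°
d = R·c = 6356.8 × 1.656743 = 10531.6 km

10532 km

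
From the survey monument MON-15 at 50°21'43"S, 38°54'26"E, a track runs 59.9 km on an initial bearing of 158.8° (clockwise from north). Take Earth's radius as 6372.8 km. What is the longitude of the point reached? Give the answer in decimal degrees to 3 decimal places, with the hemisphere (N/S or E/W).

MON-15: φ = -50.36194°, λ = +38.90722°
δ = d/R = 59.9/6372.8 = 0.009399 rad
φ₂ = arcsin(sin φ₁ cos δ + cos φ₁ sin δ cos θ)
   = arcsin(-0.77009·0.99996 + 0.63794·0.00940·-0.93232) = -50.86363°
λ₂ = λ₁ + atan2(sin θ sin δ cos φ₁, cos δ − sin φ₁ sin φ₂) = 39.21577°

39.216°E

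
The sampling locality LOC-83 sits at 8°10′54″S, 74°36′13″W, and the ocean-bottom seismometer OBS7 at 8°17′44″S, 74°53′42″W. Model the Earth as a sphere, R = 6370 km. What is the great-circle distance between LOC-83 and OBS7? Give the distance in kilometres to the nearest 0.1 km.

LOC-83: φ = -8.18167°, λ = -74.60361°
OBS7: φ = -8.29556°, λ = -74.89500°
Δφ = -0.1139°,  Δλ = -0.2914°
a = sin²(Δφ/2) + cos φ₁ cos φ₂ sin²(Δλ/2) = 0.000007
c = 2·arcsin(√a) = 0.005411 rad = 0.3101°
d = R·c = 6370 × 0.005411 = 34.5 km

34.5 km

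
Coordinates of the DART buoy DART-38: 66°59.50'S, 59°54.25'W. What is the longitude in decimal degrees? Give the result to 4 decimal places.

59.9042°W

59° + 54.25′/60 = 59 + 0.90417 = 59.9042°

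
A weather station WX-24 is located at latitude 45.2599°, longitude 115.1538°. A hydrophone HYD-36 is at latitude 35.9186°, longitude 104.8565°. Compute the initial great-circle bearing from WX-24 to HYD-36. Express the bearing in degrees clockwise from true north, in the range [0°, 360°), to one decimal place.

223.4°

Δλ = -10.2973°
y = sin Δλ · cos φ₂ = -0.144766
x = cos φ₁ sin φ₂ − sin φ₁ cos φ₂ cos Δλ = -0.153050
θ = atan2(y, x) = -136.5934° → 223.4066° (mod 360°)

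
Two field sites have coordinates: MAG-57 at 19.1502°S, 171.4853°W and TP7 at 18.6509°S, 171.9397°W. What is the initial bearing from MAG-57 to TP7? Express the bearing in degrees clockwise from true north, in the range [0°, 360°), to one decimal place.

Δλ = -0.4544°
y = sin Δλ · cos φ₂ = -0.007514
x = cos φ₁ sin φ₂ − sin φ₁ cos φ₂ cos Δλ = 0.008705
θ = atan2(y, x) = -40.8024° → 319.1976° (mod 360°)

319.2°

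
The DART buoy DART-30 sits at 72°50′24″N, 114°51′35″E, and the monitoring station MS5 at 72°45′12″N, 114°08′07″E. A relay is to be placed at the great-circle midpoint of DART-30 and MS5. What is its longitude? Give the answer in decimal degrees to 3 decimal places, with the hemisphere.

DART-30: φ = +72.84000°, λ = +114.85972°
MS5: φ = +72.75333°, λ = +114.13528°
Bx = cos φ₂ cos Δλ = 0.296462,  By = cos φ₂ sin Δλ = -0.003749
φₘ = atan2(sin φ₁ + sin φ₂, √((cos φ₁ + Bx)² + By²)) = 72.79699°
λₘ = λ₁ + atan2(By, cos φ₁ + Bx) = 114.49662°

114.497°E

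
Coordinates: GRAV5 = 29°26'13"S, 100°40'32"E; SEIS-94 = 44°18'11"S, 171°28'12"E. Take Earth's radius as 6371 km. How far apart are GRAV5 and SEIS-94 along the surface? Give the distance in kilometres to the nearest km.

6310 km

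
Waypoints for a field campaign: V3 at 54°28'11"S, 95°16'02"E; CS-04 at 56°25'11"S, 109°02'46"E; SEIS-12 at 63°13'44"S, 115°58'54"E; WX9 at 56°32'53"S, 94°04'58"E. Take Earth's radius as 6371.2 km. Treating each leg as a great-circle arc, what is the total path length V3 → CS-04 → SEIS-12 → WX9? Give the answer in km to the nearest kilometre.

V3: φ = -54.46972°, λ = +95.26722°
CS-04: φ = -56.41972°, λ = +109.04611°
SEIS-12: φ = -63.22889°, λ = +115.98167°
WX9: φ = -56.54806°, λ = +94.08278°
V3→CS-04: c = 0.140323 rad, d = 894.02 km
CS-04→SEIS-12: c = 0.133339 rad, d = 849.53 km
SEIS-12→WX9: c = 0.222750 rad, d = 1419.18 km
Total = 894.02 + 849.53 + 1419.18 = 3162.74 km

3163 km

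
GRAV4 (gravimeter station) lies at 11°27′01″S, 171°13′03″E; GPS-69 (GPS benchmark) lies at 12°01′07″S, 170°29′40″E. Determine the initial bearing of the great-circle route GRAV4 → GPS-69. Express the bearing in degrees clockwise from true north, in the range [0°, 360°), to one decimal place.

GRAV4: φ = -11.45028°, λ = +171.21750°
GPS-69: φ = -12.01861°, λ = +170.49444°
Δλ = -0.7231°
y = sin Δλ · cos φ₂ = -0.012343
x = cos φ₁ sin φ₂ − sin φ₁ cos φ₂ cos Δλ = -0.009935
θ = atan2(y, x) = -128.8303° → 231.1697° (mod 360°)

231.2°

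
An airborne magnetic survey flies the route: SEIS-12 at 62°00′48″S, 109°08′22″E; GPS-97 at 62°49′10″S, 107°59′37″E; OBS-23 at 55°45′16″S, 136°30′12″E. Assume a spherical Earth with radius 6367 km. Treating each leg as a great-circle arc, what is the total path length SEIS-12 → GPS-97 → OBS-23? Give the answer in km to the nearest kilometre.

1886 km

SEIS-12: φ = -62.01333°, λ = +109.13944°
GPS-97: φ = -62.81944°, λ = +107.99361°
OBS-23: φ = -55.75444°, λ = +136.50333°
SEIS-12→GPS-97: c = 0.016843 rad, d = 107.24 km
GPS-97→OBS-23: c = 0.279348 rad, d = 1778.61 km
Total = 107.24 + 1778.61 = 1885.85 km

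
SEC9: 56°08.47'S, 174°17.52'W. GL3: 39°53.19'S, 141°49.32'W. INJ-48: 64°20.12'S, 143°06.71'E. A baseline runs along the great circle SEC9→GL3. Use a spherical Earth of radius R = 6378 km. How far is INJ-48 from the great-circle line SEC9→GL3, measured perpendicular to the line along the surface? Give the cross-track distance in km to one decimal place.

SEC9: φ = -56.14117°, λ = -174.29200°
GL3: φ = -39.88650°, λ = -141.82200°
INJ-48: φ = -64.33533°, λ = +143.11183°
δ₁₃ = central angle SEC9→INJ-48 = 0.386799 rad  (haversine)
θ₁₃ = bearing SEC9→INJ-48 = 230.994°,  θ₁₂ = bearing SEC9→GL3 = 66.362°
dₓₜ = R·arcsin(sin δ₁₃ · sin(θ₁₃ − θ₁₂)) = 6378·arcsin(0.37723·sin(164.632°)) = 638.679 km
|dₓₜ| = 638.679 km

638.7 km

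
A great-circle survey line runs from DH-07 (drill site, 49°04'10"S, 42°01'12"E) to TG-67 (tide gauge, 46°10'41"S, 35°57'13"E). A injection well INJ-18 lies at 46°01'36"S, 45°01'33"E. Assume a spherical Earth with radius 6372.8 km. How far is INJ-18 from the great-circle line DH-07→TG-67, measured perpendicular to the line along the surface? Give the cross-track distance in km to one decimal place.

406.5 km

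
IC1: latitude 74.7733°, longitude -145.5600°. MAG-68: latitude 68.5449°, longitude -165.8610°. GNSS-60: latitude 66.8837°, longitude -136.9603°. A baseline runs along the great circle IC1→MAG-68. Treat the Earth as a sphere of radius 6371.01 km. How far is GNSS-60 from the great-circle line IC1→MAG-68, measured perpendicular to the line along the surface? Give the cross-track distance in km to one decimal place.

δ₁₃ = central angle IC1→GNSS-60 = 0.145902 rad  (haversine)
θ₁₃ = bearing IC1→GNSS-60 = 156.185°,  θ₁₂ = bearing IC1→MAG-68 = 235.700°
dₓₜ = R·arcsin(sin δ₁₃ · sin(θ₁₃ − θ₁₂)) = 6371.01·arcsin(0.14539·sin(-79.515°)) = -913.917 km
|dₓₜ| = 913.917 km

913.9 km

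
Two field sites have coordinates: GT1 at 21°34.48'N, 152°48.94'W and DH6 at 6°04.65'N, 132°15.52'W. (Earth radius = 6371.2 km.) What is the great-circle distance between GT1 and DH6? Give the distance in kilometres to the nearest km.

2803 km

GT1: φ = +21.57467°, λ = -152.81567°
DH6: φ = +6.07750°, λ = -132.25867°
Δφ = -15.4972°,  Δλ = 20.5570°
a = sin²(Δφ/2) + cos φ₁ cos φ₂ sin²(Δλ/2) = 0.047619
c = 2·arcsin(√a) = 0.439978 rad = 25.2089°
d = R·c = 6371.2 × 0.439978 = 2803.2 km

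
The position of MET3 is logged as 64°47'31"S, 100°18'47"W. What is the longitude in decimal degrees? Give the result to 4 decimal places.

100.3131°W

100° + 18′/60 + 47″/3600 = 100 + 0.30000 + 0.01306 = 100.3131°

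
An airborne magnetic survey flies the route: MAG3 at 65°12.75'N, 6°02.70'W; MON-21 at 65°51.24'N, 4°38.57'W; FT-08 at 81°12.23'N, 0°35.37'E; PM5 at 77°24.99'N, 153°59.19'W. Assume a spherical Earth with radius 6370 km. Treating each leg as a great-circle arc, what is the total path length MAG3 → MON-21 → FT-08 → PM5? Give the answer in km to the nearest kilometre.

MAG3: φ = +65.21250°, λ = -6.04500°
MON-21: φ = +65.85400°, λ = -4.64283°
FT-08: φ = +81.20383°, λ = +0.58950°
PM5: φ = +77.41650°, λ = -153.98650°
MAG3→MON-21: c = 0.015102 rad, d = 96.20 km
MON-21→FT-08: c = 0.268888 rad, d = 1712.82 km
FT-08→PM5: c = 0.364193 rad, d = 2319.91 km
Total = 96.20 + 1712.82 + 2319.91 = 4128.92 km

4129 km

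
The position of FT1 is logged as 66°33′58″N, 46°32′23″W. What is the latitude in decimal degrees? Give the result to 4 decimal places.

66° + 33′/60 + 58″/3600 = 66 + 0.55000 + 0.01611 = 66.5661°

66.5661°N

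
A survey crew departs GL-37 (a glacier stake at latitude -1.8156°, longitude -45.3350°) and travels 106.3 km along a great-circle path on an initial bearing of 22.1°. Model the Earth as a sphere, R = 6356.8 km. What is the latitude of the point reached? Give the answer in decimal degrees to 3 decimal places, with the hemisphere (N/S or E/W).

0.928°S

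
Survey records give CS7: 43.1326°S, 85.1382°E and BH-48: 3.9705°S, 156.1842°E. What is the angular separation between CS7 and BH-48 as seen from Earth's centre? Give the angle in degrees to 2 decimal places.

73.51°

Δφ = 39.1621°,  Δλ = 71.0460°
a = sin²(Δφ/2) + cos φ₁ cos φ₂ sin²(Δλ/2) = 0.358096
c = 2·arcsin(√a) = 1.283033 rad = 73.5124°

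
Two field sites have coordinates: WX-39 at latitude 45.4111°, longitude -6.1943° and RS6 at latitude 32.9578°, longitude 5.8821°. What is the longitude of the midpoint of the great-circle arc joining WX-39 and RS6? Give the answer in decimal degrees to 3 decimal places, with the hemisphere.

Bx = cos φ₂ cos Δλ = 0.820502,  By = cos φ₂ sin Δλ = 0.175547
φₘ = atan2(sin φ₁ + sin φ₂, √((cos φ₁ + Bx)² + By²)) = 39.33940°
λₘ = λ₁ + atan2(By, cos φ₁ + Bx) = 0.38289°

0.383°E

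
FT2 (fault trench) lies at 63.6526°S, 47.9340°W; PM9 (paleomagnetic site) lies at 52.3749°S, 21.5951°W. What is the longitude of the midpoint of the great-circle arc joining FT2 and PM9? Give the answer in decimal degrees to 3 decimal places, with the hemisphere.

32.646°W

Bx = cos φ₂ cos Δλ = 0.547114,  By = cos φ₂ sin Δλ = 0.270863
φₘ = atan2(sin φ₁ + sin φ₂, √((cos φ₁ + Bx)² + By²)) = -58.67837°
λₘ = λ₁ + atan2(By, cos φ₁ + Bx) = -32.64605°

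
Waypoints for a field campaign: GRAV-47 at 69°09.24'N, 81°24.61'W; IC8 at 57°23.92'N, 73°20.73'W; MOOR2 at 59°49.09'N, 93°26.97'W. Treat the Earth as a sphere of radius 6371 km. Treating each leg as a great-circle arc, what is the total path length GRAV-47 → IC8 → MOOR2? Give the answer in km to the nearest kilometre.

GRAV-47: φ = +69.15400°, λ = -81.41017°
IC8: φ = +57.39867°, λ = -73.34550°
MOOR2: φ = +59.81817°, λ = -93.44950°
GRAV-47→IC8: c = 0.214277 rad, d = 1365.16 km
IC8→MOOR2: c = 0.186797 rad, d = 1190.08 km
Total = 1365.16 + 1190.08 = 2555.24 km

2555 km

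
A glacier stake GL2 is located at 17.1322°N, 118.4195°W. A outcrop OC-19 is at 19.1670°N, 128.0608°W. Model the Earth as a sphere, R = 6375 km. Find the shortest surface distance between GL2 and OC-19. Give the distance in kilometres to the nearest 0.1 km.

Δφ = 2.0348°,  Δλ = -9.6413°
a = sin²(Δφ/2) + cos φ₁ cos φ₂ sin²(Δλ/2) = 0.006690
c = 2·arcsin(√a) = 0.163768 rad = 9.3832°
d = R·c = 6375 × 0.163768 = 1044.0 km

1044.0 km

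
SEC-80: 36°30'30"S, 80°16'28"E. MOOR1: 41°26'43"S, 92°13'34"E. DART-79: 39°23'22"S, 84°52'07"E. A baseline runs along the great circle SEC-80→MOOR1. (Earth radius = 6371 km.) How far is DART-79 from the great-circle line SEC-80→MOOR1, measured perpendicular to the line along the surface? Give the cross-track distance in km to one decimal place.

73.6 km

SEC-80: φ = -36.50833°, λ = +80.27444°
MOOR1: φ = -41.44528°, λ = +92.22611°
DART-79: φ = -39.38944°, λ = +84.86861°
δ₁₃ = central angle SEC-80→DART-79 = 0.080767 rad  (haversine)
θ₁₃ = bearing SEC-80→DART-79 = 129.890°,  θ₁₂ = bearing SEC-80→MOOR1 = 121.661°
dₓₜ = R·arcsin(sin δ₁₃ · sin(θ₁₃ − θ₁₂)) = 6371·arcsin(0.08068·sin(8.229°)) = 73.570 km
|dₓₜ| = 73.570 km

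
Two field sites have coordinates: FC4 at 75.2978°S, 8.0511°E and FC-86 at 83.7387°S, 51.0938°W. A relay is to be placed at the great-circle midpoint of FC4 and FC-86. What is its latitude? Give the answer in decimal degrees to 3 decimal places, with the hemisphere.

Bx = cos φ₂ cos Δλ = 0.055935,  By = cos φ₂ sin Δλ = -0.093627
φₘ = atan2(sin φ₁ + sin φ₂, √((cos φ₁ + Bx)² + By²)) = -80.63180°
λₘ = λ₁ + atan2(By, cos φ₁ + Bx) = -8.76821°

80.632°S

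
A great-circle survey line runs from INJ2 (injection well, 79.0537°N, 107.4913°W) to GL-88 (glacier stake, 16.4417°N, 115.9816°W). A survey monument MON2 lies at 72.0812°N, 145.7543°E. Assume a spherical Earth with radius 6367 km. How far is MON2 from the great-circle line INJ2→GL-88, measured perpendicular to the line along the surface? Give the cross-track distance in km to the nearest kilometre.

2165 km

δ₁₃ = central angle INJ2→MON2 = 0.409450 rad  (haversine)
θ₁₃ = bearing INJ2→MON2 = 312.266°,  θ₁₂ = bearing INJ2→GL-88 = 189.166°
dₓₜ = R·arcsin(sin δ₁₃ · sin(θ₁₃ − θ₁₂)) = 6367·arcsin(0.39810·sin(123.100°)) = 2164.857 km
|dₓₜ| = 2164.857 km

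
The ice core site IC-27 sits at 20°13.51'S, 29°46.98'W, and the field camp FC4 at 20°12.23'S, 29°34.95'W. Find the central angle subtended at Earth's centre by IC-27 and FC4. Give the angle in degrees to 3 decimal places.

IC-27: φ = -20.22517°, λ = -29.78300°
FC4: φ = -20.20383°, λ = -29.58250°
Δφ = 0.0213°,  Δλ = 0.2005°
a = sin²(Δφ/2) + cos φ₁ cos φ₂ sin²(Δλ/2) = 0.000003
c = 2·arcsin(√a) = 0.003305 rad = 0.1894°

0.189°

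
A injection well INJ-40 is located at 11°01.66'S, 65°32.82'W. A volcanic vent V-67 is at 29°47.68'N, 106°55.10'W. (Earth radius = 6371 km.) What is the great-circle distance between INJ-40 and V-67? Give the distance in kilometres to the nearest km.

6342 km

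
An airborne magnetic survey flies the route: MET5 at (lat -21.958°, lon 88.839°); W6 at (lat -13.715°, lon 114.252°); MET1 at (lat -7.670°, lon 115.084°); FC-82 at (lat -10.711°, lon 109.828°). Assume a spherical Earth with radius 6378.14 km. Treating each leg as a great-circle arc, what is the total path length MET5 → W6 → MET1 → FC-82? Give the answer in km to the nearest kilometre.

MET5→W6: c = 0.445292 rad, d = 2840.13 km
W6→MET1: c = 0.106465 rad, d = 679.05 km
MET1→FC-82: c = 0.104954 rad, d = 669.41 km
Total = 2840.13 + 679.05 + 669.41 = 4188.59 km

4189 km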